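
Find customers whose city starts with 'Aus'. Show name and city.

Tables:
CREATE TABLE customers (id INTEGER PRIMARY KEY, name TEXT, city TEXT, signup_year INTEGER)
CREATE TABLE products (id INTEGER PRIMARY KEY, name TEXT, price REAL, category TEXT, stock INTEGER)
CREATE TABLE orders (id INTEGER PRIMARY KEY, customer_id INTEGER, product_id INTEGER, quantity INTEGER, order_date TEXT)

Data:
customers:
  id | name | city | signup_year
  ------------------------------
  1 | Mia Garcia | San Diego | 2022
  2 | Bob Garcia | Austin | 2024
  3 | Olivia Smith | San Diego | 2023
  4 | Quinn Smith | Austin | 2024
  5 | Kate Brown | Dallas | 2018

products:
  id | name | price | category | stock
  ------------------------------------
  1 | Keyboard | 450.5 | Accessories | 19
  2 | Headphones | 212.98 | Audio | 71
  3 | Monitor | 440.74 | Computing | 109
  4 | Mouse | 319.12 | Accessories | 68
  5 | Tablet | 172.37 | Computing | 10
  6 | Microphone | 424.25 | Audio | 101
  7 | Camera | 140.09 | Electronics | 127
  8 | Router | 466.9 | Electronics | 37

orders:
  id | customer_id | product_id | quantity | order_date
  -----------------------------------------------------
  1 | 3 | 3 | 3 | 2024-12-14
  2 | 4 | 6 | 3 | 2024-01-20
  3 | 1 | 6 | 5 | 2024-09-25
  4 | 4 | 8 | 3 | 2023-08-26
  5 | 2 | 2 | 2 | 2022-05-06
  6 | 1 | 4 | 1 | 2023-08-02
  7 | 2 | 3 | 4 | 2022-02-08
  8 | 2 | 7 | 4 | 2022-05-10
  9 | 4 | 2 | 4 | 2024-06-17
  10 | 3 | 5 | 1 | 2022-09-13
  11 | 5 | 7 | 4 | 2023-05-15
SELECT name, city FROM customers WHERE city LIKE 'Aus%'

Execution result:
name | city
Bob Garcia | Austin
Quinn Smith | Austin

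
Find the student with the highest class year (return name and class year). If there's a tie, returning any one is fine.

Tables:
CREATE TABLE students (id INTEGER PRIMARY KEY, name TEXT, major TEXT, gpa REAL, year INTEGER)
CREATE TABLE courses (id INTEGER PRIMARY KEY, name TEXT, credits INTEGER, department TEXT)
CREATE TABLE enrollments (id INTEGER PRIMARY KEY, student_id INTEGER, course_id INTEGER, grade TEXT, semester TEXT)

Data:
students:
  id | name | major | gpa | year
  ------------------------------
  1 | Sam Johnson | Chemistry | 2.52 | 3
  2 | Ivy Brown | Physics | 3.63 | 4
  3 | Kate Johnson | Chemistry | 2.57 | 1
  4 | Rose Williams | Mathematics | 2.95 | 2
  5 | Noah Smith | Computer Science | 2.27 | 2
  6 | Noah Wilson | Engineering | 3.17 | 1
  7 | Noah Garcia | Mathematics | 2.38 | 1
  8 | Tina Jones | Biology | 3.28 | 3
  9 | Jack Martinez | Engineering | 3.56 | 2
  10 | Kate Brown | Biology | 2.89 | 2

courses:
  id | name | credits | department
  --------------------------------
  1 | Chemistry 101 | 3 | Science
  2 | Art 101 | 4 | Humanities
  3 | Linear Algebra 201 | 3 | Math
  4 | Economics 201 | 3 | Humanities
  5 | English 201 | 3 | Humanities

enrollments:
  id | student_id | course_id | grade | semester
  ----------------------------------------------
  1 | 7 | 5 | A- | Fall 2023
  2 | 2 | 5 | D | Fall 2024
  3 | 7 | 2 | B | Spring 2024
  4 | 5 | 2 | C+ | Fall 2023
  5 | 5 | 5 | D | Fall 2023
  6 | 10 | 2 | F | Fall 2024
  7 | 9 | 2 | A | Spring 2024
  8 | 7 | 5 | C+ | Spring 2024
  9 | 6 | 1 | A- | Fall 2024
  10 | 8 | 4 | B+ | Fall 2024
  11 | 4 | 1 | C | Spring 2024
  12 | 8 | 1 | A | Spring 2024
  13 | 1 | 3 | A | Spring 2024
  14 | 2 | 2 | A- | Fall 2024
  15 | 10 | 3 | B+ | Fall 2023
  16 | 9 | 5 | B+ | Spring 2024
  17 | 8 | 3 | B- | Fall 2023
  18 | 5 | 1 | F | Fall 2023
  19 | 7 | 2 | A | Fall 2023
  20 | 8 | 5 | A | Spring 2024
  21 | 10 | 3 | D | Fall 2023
SELECT name, year FROM students ORDER BY year DESC LIMIT 1

Execution result:
name | year
Ivy Brown | 4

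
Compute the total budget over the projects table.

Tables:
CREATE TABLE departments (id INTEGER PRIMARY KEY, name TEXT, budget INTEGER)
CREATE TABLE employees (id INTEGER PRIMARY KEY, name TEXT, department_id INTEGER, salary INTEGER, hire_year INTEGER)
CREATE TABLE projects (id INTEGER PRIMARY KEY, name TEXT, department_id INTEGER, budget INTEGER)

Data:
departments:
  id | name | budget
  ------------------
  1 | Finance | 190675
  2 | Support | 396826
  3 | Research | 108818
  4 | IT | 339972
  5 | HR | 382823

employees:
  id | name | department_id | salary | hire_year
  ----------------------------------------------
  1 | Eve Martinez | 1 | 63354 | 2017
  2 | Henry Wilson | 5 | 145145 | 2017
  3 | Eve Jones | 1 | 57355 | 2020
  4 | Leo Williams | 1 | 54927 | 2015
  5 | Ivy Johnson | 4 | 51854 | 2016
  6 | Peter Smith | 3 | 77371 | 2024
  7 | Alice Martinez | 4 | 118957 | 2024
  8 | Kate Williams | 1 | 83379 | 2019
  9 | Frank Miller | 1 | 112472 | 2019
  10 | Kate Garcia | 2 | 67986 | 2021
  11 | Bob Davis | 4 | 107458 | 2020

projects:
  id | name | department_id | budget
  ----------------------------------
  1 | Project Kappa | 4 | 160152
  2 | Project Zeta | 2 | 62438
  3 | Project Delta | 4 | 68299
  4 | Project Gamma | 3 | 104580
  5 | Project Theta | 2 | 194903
SELECT SUM(budget) FROM projects

Execution result:
590372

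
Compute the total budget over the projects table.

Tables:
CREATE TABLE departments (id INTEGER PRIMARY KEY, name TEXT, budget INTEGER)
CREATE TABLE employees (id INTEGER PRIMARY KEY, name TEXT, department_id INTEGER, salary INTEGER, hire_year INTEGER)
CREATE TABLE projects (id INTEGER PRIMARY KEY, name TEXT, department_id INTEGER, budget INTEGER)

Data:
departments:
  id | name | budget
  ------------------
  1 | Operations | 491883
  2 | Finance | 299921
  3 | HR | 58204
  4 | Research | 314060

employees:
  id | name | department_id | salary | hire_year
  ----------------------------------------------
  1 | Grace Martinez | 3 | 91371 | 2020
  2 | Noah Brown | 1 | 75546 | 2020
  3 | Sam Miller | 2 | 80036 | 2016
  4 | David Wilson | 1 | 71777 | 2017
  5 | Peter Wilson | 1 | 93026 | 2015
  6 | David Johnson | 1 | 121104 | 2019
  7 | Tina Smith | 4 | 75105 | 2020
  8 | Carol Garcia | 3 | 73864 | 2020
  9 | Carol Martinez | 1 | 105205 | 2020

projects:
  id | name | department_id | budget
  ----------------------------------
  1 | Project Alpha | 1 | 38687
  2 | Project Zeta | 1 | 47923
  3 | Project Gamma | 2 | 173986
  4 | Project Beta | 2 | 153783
SELECT SUM(budget) FROM projects

Execution result:
414379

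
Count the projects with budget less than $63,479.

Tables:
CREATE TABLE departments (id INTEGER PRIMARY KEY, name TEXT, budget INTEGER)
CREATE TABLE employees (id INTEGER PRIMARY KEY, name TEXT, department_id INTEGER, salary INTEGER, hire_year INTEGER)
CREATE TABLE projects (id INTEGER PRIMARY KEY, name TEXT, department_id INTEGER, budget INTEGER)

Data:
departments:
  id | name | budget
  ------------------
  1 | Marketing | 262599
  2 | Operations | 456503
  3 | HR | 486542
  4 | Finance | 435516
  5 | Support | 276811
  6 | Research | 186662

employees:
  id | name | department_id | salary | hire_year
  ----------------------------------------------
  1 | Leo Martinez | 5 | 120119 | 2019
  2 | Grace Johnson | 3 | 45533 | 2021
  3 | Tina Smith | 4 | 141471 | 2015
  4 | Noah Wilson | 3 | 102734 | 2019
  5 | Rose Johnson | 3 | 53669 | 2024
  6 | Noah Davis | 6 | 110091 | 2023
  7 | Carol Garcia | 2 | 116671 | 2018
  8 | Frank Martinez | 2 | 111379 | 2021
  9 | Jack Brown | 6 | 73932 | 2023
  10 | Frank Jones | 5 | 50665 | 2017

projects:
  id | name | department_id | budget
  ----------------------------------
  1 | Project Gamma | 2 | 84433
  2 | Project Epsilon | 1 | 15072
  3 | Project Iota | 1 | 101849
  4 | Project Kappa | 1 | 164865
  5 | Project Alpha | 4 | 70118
SELECT COUNT(*) FROM projects WHERE budget < 63479

Execution result:
1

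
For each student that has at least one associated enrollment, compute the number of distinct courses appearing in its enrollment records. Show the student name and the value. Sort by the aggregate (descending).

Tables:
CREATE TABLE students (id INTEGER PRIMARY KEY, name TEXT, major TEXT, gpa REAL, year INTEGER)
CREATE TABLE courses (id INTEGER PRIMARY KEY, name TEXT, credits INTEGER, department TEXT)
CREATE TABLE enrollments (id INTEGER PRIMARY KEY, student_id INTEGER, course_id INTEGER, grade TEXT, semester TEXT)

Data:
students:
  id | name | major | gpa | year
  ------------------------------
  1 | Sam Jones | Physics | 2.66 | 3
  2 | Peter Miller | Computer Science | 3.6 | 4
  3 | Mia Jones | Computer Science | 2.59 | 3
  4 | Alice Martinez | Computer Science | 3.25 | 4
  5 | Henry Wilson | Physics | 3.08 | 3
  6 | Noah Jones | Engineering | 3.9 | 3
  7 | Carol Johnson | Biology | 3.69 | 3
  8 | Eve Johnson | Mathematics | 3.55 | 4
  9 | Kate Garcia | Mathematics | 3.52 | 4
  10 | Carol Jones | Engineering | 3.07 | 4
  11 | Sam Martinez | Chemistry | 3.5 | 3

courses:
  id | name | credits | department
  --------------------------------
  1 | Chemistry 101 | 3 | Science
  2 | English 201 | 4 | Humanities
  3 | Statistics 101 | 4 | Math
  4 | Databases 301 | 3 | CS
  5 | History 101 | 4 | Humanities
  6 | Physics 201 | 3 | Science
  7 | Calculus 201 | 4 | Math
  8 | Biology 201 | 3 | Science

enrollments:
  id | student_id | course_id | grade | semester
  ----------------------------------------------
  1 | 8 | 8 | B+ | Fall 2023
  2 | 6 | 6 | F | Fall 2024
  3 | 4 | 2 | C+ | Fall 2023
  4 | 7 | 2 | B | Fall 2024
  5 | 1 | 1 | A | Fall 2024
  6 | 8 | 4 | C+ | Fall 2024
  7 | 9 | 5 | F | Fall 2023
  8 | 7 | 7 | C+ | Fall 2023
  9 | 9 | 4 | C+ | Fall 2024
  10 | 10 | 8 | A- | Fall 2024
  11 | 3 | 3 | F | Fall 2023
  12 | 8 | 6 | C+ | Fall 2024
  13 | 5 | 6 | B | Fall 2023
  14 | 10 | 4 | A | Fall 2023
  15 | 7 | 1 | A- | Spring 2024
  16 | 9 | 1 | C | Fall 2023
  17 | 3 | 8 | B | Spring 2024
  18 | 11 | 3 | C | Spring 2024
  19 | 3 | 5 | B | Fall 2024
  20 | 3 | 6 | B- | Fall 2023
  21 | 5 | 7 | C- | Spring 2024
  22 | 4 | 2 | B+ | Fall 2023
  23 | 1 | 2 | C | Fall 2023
SELECT p.name, COUNT(DISTINCT c.course_id) AS distinct_course_count FROM enrollments c JOIN students p ON c.student_id = p.id GROUP BY p.id, p.name ORDER BY distinct_course_count DESC

Execution result:
name | distinct_course_count
Mia Jones | 4
Carol Johnson | 3
Eve Johnson | 3
Kate Garcia | 3
Sam Jones | 2
Henry Wilson | 2
Carol Jones | 2
Alice Martinez | 1
Noah Jones | 1
Sam Martinez | 1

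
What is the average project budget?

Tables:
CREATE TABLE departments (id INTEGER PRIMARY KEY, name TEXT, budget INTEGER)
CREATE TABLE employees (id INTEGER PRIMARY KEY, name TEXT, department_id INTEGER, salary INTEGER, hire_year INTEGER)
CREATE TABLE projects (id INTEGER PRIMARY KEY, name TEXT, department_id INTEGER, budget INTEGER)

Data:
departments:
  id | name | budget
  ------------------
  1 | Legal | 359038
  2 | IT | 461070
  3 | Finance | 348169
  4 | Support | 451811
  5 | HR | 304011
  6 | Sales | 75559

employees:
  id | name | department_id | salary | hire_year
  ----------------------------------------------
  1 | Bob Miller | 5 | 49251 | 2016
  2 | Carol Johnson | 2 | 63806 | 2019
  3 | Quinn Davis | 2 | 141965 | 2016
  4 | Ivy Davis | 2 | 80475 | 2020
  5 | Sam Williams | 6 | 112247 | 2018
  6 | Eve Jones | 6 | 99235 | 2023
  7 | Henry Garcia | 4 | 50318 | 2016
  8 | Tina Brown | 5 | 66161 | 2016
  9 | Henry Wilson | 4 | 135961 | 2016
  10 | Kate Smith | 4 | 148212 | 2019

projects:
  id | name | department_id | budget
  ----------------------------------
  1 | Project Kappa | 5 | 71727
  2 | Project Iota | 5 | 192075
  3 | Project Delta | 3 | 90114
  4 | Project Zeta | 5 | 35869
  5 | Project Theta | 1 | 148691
SELECT AVG(budget) FROM projects

Execution result:
107695.20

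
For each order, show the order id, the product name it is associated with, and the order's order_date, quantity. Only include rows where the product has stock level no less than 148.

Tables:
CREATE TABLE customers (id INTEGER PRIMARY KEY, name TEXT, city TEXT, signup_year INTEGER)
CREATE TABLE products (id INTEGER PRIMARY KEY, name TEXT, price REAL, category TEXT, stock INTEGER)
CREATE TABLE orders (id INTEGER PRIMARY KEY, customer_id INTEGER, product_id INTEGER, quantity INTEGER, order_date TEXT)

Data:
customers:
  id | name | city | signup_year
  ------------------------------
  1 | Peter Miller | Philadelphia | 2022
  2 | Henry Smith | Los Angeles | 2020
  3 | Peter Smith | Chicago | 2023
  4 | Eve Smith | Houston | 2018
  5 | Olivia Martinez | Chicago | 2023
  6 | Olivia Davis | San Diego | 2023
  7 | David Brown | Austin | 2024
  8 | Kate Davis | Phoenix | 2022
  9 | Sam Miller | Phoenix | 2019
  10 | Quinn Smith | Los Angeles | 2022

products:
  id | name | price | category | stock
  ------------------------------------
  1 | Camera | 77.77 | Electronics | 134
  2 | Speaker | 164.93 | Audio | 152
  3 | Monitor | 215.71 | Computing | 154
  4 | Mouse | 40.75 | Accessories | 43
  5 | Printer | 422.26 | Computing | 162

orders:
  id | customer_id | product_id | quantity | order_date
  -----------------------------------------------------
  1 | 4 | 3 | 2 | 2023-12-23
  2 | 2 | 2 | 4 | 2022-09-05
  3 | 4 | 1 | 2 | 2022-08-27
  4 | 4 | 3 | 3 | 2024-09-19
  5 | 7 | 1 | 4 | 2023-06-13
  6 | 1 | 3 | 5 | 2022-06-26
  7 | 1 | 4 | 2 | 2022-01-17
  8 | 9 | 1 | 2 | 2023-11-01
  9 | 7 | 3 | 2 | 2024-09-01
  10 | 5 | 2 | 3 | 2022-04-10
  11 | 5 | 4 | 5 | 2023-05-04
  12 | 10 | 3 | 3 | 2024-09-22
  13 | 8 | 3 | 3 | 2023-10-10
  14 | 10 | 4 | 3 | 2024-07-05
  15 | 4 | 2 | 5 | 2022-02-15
SELECT c.id, p.name AS product, c.order_date, c.quantity FROM orders c JOIN products p ON c.product_id = p.id WHERE p.stock >= 148

Execution result:
id | product | order_date | quantity
1 | Monitor | 2023-12-23 | 2
2 | Speaker | 2022-09-05 | 4
4 | Monitor | 2024-09-19 | 3
6 | Monitor | 2022-06-26 | 5
9 | Monitor | 2024-09-01 | 2
10 | Speaker | 2022-04-10 | 3
12 | Monitor | 2024-09-22 | 3
13 | Monitor | 2023-10-10 | 3
15 | Speaker | 2022-02-15 | 5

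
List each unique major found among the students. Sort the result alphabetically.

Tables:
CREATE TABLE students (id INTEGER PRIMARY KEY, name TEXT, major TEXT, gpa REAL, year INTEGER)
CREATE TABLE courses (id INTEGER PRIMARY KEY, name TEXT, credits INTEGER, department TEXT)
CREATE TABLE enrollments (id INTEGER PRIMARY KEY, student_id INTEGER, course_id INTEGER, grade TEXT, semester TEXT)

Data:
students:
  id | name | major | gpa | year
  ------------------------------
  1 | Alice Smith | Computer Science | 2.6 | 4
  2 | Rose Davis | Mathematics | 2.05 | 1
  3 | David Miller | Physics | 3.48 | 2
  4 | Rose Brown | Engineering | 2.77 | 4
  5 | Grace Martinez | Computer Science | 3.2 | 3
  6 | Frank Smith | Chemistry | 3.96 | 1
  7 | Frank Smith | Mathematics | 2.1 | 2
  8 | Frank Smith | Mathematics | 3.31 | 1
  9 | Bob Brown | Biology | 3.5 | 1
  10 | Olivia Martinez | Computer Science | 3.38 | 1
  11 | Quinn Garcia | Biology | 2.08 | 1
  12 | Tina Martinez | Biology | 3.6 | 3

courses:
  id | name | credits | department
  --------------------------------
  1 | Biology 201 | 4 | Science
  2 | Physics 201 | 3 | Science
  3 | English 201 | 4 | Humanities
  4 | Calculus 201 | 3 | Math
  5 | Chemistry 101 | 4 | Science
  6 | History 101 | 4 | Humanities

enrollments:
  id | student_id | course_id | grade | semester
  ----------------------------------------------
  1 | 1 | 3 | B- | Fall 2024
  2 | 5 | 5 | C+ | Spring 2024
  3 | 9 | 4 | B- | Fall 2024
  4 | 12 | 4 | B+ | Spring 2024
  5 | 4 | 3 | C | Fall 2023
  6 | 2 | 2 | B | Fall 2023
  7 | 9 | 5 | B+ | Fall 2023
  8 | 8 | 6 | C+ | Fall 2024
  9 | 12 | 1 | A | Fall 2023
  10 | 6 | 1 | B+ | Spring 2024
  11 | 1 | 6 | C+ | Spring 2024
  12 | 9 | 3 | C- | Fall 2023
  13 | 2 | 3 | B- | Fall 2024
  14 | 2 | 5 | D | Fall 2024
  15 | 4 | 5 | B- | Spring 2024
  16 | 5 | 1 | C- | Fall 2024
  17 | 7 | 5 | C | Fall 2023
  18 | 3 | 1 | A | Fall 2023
SELECT DISTINCT major FROM students ORDER BY major

Execution result:
major
Biology
Chemistry
Computer Science
Engineering
Mathematics
Physics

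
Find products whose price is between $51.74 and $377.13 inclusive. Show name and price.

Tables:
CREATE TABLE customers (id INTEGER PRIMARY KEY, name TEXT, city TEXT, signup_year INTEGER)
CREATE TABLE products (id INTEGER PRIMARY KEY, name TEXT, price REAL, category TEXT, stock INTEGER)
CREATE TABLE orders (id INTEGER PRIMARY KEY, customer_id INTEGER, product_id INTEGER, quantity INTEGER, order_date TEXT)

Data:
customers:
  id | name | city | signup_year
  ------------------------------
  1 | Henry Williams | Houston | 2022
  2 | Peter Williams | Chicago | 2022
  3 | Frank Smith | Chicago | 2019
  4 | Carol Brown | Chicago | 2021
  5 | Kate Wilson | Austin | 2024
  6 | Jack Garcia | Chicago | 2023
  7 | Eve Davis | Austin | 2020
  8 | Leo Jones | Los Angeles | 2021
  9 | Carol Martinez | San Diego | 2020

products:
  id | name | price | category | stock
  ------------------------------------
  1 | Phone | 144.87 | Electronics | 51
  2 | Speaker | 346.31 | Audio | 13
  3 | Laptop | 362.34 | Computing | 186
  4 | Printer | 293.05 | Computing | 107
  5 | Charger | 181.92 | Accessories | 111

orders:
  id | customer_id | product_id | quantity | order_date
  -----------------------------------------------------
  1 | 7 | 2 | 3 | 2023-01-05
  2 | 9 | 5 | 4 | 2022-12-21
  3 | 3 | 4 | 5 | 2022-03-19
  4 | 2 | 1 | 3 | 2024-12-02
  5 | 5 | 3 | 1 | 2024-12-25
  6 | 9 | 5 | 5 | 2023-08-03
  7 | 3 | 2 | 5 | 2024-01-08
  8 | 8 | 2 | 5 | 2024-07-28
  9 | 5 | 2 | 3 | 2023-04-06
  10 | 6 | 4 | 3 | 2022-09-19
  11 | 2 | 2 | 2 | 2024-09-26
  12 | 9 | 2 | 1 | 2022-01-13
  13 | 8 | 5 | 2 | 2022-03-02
SELECT name, price FROM products WHERE price BETWEEN 51.74 AND 377.13

Execution result:
name | price
Phone | 144.87
Speaker | 346.31
Laptop | 362.34
Printer | 293.05
Charger | 181.92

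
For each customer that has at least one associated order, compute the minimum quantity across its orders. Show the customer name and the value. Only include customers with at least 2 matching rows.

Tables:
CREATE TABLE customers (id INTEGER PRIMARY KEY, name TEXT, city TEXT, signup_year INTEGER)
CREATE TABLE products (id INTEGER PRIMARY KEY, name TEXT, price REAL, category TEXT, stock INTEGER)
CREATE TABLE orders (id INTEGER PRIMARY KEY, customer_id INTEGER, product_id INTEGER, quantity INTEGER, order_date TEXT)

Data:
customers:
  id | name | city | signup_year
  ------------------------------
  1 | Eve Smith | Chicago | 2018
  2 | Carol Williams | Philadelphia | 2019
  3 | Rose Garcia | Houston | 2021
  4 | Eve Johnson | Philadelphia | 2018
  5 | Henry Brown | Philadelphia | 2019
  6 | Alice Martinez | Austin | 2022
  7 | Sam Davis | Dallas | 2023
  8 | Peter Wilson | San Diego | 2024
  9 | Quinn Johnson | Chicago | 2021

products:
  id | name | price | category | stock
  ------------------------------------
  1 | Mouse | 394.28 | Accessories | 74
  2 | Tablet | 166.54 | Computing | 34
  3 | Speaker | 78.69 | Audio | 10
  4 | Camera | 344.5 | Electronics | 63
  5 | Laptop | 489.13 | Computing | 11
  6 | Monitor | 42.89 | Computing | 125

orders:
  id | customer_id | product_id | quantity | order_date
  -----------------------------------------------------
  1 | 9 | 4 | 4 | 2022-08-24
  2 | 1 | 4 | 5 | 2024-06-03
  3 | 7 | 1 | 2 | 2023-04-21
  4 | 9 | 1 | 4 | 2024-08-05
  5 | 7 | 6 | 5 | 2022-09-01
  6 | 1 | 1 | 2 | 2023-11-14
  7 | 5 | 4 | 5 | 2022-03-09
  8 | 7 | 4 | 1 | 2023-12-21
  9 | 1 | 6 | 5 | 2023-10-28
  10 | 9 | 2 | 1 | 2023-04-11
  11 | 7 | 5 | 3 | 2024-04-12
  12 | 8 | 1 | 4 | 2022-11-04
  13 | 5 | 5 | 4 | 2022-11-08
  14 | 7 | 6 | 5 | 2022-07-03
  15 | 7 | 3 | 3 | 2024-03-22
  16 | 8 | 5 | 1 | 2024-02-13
SELECT p.name, MIN(c.quantity) AS min_quantity FROM orders c JOIN customers p ON c.customer_id = p.id GROUP BY p.id, p.name HAVING COUNT(*) >= 2

Execution result:
name | min_quantity
Eve Smith | 2
Henry Brown | 4
Sam Davis | 1
Peter Wilson | 1
Quinn Johnson | 1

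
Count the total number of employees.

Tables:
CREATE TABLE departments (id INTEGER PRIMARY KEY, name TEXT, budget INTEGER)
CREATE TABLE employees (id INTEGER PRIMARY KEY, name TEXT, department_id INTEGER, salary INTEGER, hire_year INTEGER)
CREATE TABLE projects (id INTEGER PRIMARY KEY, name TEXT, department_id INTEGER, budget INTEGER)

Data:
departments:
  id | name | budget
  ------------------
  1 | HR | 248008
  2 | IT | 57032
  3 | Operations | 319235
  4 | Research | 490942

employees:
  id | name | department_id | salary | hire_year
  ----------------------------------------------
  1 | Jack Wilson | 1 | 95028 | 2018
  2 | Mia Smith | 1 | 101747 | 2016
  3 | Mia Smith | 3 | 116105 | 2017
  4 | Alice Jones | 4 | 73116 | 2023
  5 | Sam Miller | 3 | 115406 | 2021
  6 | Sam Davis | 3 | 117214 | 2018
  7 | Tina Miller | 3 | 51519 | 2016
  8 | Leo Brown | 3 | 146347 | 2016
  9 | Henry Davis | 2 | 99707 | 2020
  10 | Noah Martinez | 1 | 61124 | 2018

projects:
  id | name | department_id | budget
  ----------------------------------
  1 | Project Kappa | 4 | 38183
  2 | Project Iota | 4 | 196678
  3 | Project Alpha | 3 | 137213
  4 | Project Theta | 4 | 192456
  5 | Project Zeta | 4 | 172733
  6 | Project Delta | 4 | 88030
SELECT COUNT(*) FROM employees

Execution result:
10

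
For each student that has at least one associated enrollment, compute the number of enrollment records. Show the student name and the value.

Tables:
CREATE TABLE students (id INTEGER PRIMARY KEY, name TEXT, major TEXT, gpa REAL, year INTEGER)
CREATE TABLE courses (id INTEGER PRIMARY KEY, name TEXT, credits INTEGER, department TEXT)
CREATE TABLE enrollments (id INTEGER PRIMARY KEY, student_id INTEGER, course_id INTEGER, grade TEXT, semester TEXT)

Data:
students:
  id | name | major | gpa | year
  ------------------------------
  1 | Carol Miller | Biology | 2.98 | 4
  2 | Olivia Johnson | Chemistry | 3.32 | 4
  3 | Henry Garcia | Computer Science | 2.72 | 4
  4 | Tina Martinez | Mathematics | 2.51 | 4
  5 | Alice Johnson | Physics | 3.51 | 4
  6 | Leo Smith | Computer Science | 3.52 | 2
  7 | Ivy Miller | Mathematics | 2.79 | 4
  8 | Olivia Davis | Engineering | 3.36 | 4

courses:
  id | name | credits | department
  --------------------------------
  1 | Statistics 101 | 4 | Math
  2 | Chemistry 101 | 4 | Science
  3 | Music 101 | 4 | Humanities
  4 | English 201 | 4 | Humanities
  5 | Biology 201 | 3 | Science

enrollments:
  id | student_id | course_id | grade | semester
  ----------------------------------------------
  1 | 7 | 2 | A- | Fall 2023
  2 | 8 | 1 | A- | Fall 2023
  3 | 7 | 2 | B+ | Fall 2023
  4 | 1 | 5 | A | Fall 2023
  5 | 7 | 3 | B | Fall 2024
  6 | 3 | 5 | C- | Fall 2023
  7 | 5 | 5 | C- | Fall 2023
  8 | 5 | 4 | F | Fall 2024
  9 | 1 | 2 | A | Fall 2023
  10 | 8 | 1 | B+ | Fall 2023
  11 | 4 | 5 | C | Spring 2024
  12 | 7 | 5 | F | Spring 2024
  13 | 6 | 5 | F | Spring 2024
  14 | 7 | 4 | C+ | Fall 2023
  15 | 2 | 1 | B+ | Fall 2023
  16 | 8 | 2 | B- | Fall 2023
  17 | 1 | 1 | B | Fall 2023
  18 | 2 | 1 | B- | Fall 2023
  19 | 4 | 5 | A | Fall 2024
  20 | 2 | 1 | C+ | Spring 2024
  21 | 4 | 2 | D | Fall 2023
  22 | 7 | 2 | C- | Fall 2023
SELECT p.name, COUNT(*) AS n FROM enrollments c JOIN students p ON c.student_id = p.id GROUP BY p.id, p.name

Execution result:
name | n
Carol Miller | 3
Olivia Johnson | 3
Henry Garcia | 1
Tina Martinez | 3
Alice Johnson | 2
Leo Smith | 1
Ivy Miller | 6
Olivia Davis | 3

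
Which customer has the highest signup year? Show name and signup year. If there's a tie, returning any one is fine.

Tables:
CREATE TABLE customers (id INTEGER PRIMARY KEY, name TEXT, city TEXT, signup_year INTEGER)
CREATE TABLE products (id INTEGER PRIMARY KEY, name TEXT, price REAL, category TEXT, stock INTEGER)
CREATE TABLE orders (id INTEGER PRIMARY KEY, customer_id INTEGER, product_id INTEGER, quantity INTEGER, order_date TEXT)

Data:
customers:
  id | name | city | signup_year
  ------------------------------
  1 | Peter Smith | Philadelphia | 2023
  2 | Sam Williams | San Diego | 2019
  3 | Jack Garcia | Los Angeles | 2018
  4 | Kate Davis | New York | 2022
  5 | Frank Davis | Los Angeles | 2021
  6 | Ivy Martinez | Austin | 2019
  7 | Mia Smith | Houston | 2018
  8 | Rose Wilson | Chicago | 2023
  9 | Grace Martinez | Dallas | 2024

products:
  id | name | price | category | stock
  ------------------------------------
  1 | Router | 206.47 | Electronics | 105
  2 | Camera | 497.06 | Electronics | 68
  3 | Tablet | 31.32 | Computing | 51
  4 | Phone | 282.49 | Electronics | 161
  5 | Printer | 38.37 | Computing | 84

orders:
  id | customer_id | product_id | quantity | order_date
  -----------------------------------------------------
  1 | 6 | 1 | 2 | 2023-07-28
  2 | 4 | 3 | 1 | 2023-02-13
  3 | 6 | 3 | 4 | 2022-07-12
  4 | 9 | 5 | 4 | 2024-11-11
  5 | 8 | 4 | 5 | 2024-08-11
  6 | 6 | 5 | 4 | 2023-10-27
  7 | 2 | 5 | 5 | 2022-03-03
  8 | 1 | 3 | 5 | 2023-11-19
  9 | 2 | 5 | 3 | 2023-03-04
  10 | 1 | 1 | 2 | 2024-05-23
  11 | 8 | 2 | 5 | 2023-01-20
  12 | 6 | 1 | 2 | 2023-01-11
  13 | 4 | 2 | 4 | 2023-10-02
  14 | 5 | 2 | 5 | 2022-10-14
SELECT name, signup_year FROM customers ORDER BY signup_year DESC LIMIT 1

Execution result:
name | signup_year
Grace Martinez | 2024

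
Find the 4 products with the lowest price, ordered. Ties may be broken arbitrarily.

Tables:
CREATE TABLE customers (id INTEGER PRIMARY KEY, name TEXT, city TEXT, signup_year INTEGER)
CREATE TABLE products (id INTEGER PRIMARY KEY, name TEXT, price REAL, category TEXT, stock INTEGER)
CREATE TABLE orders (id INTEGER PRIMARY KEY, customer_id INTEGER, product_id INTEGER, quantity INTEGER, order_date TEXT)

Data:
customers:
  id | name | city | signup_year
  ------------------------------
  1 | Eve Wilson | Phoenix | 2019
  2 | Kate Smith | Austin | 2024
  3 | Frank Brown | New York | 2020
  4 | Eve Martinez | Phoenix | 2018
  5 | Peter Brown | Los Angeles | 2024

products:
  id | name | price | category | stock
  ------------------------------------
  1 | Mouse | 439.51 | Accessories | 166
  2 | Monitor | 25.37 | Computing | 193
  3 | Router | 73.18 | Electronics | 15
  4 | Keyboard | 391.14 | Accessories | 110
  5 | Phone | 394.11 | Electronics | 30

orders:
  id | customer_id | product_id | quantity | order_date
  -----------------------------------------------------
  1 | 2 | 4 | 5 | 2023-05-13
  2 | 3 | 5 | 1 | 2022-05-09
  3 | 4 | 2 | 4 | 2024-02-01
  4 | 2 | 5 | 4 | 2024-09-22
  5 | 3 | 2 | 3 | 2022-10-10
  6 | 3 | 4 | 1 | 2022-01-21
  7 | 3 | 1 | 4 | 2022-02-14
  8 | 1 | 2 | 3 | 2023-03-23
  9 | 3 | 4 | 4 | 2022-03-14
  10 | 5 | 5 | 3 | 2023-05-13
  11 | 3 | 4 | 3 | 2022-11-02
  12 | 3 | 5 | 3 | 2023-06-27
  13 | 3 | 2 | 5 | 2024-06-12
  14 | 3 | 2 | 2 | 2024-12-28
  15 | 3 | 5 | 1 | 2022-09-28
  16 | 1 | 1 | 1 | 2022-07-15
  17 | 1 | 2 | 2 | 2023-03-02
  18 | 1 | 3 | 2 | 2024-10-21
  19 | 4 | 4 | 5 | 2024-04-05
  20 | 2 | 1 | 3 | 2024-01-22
SELECT name, price FROM products ORDER BY price ASC LIMIT 4

Execution result:
name | price
Monitor | 25.37
Router | 73.18
Keyboard | 391.14
Phone | 394.11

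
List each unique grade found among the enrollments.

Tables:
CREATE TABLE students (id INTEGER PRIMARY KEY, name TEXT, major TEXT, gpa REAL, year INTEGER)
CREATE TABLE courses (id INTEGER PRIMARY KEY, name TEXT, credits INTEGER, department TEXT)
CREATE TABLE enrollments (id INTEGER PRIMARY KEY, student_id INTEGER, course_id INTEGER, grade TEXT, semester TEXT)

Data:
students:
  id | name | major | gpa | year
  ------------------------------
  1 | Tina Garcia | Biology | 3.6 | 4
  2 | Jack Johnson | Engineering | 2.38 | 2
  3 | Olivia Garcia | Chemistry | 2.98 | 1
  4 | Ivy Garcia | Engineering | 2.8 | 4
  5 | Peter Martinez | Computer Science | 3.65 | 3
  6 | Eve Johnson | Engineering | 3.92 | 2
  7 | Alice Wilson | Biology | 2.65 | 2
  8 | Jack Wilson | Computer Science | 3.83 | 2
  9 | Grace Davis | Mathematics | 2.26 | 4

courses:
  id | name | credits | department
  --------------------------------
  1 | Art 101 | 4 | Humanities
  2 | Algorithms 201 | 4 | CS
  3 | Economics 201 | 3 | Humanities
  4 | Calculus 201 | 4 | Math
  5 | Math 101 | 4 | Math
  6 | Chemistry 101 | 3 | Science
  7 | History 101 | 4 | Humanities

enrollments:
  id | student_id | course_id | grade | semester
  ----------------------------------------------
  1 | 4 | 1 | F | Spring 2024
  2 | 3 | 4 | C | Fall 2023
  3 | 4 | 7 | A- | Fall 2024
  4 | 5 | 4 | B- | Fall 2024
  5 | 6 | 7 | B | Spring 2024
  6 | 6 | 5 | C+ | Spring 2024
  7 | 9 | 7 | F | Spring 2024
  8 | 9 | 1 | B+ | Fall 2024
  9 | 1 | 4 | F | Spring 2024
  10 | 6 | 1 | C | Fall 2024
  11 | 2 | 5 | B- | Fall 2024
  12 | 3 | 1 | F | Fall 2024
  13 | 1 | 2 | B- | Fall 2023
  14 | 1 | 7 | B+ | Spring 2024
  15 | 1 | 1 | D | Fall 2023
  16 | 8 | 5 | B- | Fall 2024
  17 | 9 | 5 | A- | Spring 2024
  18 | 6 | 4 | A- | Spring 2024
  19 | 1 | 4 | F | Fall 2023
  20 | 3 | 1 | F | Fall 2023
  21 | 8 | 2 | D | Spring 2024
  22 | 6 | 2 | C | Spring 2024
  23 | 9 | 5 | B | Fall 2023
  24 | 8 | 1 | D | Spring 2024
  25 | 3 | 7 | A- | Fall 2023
SELECT DISTINCT grade FROM enrollments

Execution result:
grade
F
C
A-
B-
B
C+
B+
D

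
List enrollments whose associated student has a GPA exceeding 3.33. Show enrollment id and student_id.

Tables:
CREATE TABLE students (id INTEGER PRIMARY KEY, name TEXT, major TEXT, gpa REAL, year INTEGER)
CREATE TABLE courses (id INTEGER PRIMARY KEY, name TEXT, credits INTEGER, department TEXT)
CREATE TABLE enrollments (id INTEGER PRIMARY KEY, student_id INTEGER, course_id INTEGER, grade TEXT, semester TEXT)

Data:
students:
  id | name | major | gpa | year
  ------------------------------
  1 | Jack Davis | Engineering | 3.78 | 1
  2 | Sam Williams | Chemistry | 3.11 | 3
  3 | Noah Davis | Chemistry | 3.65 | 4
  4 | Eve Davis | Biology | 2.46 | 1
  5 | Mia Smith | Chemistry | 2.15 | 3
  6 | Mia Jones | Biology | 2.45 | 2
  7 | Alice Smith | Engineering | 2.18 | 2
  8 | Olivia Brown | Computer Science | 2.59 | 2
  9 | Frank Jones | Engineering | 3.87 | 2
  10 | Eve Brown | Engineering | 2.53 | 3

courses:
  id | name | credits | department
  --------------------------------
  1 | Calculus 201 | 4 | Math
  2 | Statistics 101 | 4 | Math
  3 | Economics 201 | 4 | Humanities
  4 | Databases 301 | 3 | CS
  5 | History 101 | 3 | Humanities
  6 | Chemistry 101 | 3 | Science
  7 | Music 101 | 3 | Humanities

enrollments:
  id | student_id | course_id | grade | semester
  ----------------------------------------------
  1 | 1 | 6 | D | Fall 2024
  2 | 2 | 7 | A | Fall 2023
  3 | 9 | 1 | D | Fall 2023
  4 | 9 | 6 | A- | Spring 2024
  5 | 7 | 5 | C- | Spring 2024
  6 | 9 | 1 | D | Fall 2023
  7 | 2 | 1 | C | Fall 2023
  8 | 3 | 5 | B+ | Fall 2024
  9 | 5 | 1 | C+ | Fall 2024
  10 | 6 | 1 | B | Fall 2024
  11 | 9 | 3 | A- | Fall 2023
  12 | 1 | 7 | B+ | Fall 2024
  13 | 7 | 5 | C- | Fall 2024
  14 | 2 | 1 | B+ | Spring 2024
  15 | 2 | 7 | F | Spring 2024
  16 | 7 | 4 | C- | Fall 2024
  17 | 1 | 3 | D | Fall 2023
SELECT id, student_id FROM enrollments WHERE student_id IN (SELECT id FROM students WHERE gpa > 3.33)

Execution result:
id | student_id
1 | 1
3 | 9
4 | 9
6 | 9
8 | 3
11 | 9
12 | 1
17 | 1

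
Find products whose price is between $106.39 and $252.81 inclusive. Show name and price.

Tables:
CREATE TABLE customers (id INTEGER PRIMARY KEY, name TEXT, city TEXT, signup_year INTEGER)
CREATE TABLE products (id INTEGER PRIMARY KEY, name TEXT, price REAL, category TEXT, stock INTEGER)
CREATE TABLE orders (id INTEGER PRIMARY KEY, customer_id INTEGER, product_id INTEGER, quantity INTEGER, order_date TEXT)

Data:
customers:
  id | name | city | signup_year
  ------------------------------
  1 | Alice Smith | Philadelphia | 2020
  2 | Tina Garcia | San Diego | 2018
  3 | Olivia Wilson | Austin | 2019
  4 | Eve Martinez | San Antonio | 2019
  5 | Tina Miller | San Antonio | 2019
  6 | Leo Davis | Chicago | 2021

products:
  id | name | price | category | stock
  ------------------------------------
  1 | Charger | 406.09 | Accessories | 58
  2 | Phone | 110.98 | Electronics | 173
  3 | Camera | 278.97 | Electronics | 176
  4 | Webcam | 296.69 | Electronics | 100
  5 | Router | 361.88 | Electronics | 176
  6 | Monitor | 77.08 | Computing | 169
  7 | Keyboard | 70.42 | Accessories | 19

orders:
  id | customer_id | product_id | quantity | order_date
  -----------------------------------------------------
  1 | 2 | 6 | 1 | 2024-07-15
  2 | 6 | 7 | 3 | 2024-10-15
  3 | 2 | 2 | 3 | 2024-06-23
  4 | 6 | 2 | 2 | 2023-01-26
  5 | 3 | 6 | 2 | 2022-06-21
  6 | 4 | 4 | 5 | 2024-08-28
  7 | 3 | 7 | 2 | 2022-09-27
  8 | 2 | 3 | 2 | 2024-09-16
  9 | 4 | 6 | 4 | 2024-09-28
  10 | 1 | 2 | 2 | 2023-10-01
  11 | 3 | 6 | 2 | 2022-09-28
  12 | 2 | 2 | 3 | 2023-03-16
SELECT name, price FROM products WHERE price BETWEEN 106.39 AND 252.81

Execution result:
name | price
Phone | 110.98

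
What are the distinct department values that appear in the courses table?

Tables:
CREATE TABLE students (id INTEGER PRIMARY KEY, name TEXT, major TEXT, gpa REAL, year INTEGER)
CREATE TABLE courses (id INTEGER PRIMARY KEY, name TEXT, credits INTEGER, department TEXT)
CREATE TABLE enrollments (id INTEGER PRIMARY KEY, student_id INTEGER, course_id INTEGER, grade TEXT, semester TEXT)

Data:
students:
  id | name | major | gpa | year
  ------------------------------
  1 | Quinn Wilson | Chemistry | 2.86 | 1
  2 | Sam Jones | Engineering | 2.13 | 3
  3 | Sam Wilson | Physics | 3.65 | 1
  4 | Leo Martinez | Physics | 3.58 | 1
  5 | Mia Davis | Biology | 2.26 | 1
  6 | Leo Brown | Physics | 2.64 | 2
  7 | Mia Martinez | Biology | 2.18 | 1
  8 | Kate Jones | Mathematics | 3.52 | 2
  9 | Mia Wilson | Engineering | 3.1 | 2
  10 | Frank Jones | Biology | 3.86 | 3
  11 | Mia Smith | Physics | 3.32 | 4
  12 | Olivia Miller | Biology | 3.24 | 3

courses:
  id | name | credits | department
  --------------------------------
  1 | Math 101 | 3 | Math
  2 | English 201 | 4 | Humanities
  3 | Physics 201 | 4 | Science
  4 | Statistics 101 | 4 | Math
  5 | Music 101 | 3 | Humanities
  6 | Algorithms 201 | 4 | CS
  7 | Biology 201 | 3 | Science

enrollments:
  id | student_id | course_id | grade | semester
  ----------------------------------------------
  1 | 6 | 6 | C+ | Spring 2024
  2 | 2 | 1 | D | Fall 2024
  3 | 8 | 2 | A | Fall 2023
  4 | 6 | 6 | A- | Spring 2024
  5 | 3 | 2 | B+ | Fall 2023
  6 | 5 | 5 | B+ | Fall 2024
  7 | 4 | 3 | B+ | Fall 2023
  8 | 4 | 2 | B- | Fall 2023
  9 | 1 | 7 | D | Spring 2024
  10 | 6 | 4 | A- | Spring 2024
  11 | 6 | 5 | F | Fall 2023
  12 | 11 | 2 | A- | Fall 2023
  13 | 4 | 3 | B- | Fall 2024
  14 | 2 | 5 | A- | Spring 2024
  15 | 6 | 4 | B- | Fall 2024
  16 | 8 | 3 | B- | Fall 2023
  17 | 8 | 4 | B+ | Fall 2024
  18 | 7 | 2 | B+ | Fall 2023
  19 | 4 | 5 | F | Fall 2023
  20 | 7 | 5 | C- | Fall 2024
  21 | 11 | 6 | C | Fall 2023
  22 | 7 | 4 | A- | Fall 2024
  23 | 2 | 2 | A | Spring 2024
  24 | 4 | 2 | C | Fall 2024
SELECT DISTINCT department FROM courses

Execution result:
department
Math
Humanities
Science
CS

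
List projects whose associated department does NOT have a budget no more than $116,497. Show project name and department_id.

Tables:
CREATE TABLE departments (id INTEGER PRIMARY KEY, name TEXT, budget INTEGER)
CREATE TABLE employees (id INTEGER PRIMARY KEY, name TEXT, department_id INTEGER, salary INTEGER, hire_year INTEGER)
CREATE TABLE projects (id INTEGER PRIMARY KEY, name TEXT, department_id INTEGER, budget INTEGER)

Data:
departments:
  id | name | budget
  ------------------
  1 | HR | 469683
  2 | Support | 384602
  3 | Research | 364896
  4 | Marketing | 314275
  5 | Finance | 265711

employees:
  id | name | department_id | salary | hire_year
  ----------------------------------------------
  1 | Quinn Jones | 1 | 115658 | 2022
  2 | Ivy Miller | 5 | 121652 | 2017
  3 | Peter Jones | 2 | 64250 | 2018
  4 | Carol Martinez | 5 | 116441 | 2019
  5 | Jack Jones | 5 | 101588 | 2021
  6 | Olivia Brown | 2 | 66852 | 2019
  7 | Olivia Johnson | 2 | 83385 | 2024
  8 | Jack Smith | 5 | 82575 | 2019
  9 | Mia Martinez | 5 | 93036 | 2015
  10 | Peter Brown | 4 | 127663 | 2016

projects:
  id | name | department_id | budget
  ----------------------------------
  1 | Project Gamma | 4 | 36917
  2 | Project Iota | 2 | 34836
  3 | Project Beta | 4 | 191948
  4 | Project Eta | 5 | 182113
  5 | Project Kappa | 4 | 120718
SELECT name, department_id FROM projects WHERE department_id NOT IN (SELECT id FROM departments WHERE budget <= 116497)

Execution result:
name | department_id
Project Gamma | 4
Project Iota | 2
Project Beta | 4
Project Eta | 5
Project Kappa | 4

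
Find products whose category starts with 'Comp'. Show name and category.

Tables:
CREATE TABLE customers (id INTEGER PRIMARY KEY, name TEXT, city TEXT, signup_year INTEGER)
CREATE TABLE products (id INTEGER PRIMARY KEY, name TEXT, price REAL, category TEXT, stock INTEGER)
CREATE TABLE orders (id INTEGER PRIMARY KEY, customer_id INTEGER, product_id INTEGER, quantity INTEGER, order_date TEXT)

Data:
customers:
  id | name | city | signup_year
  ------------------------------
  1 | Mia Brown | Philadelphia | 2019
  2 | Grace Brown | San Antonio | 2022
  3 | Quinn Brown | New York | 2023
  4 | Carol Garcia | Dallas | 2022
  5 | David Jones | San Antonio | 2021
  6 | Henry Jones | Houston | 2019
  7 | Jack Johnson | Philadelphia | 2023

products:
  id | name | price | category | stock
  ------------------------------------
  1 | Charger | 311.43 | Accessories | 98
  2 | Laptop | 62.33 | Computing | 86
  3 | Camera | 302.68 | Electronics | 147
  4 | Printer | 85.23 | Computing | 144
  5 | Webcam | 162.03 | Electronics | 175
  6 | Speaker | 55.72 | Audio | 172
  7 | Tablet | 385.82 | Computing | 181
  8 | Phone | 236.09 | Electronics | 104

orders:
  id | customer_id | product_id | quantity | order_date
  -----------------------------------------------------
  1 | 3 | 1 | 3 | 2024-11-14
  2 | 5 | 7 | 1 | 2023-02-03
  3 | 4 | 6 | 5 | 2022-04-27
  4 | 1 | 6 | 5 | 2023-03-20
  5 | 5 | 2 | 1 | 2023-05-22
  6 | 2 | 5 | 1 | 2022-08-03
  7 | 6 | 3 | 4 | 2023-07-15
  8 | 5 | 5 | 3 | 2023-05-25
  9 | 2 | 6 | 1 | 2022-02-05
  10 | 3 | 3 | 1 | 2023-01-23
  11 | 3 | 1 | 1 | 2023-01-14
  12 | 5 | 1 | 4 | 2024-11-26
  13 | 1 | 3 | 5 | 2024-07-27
SELECT name, category FROM products WHERE category LIKE 'Comp%'

Execution result:
name | category
Laptop | Computing
Printer | Computing
Tablet | Computing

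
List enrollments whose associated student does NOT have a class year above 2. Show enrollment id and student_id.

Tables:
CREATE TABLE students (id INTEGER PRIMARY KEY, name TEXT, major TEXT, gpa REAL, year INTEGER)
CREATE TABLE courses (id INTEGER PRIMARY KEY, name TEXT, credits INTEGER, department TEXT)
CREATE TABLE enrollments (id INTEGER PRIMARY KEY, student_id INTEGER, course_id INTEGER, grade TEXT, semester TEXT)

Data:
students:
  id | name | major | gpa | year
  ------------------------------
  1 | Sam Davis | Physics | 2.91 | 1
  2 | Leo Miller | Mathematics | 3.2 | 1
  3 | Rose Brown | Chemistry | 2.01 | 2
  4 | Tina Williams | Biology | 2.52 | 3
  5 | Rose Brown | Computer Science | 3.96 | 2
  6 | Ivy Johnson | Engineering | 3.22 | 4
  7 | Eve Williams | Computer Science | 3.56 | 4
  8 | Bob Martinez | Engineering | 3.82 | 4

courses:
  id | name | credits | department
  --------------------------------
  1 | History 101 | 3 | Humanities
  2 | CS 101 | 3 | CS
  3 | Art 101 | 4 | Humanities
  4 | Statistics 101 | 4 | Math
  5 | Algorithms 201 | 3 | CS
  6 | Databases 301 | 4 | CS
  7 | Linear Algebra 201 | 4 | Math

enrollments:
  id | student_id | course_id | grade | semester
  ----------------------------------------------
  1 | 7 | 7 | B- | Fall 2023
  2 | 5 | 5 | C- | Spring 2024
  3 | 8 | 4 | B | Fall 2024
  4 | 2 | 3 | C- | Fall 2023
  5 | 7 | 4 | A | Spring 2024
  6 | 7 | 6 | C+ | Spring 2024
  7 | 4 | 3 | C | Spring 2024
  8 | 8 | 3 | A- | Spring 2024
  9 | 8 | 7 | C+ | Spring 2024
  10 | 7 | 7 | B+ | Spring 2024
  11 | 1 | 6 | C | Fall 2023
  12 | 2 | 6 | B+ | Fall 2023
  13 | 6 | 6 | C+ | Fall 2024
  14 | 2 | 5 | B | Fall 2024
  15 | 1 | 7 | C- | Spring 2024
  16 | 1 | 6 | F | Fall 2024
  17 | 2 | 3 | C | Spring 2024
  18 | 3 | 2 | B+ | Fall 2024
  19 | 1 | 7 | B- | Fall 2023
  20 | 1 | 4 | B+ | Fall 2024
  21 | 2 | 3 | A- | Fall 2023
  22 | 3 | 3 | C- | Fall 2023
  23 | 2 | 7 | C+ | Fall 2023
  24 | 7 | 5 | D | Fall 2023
SELECT id, student_id FROM enrollments WHERE student_id NOT IN (SELECT id FROM students WHERE year > 2)

Execution result:
id | student_id
2 | 5
4 | 2
11 | 1
12 | 2
14 | 2
15 | 1
16 | 1
17 | 2
18 | 3
19 | 1
20 | 1
21 | 2
22 | 3
23 | 2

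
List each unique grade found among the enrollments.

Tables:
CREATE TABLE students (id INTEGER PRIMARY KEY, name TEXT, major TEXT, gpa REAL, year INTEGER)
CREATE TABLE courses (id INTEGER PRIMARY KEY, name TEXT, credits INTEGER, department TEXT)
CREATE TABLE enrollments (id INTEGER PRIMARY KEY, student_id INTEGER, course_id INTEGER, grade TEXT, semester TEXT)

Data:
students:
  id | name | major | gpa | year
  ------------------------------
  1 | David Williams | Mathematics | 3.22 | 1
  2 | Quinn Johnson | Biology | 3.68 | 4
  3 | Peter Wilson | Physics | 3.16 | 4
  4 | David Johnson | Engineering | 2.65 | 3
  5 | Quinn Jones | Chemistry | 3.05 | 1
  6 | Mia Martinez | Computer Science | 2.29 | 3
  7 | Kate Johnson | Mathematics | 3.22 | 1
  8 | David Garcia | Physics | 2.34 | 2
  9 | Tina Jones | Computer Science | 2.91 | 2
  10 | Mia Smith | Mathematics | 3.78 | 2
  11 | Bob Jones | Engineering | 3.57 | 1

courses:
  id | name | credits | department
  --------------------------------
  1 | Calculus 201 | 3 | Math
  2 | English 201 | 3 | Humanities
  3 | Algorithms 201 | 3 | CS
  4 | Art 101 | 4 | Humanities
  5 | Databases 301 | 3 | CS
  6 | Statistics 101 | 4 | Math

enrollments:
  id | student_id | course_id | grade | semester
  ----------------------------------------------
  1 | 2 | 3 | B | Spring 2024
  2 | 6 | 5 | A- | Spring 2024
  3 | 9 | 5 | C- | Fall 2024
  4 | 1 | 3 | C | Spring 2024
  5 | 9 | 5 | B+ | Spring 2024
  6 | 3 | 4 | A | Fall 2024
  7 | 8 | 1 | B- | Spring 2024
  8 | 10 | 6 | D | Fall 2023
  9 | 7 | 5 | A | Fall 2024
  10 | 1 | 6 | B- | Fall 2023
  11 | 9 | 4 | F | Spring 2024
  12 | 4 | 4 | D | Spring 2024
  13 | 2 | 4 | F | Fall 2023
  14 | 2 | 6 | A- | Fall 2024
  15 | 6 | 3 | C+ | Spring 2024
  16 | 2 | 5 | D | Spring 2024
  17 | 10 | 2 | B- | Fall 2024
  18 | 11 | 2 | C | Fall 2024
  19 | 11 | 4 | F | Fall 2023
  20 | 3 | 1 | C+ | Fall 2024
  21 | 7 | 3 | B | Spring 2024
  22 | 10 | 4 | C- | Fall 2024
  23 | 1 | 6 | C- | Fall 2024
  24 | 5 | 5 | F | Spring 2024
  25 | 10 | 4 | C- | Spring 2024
SELECT DISTINCT grade FROM enrollments

Execution result:
grade
B
A-
C-
C
B+
A
B-
D
F
C+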